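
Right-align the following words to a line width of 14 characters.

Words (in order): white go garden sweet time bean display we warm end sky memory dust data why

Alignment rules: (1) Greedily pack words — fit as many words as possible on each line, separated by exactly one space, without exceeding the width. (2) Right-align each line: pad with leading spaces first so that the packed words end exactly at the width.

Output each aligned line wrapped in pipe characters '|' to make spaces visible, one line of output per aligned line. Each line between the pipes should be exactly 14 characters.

Answer: |      white go|
|  garden sweet|
|     time bean|
|    display we|
|  warm end sky|
|   memory dust|
|      data why|

Derivation:
Line 1: ['white', 'go'] (min_width=8, slack=6)
Line 2: ['garden', 'sweet'] (min_width=12, slack=2)
Line 3: ['time', 'bean'] (min_width=9, slack=5)
Line 4: ['display', 'we'] (min_width=10, slack=4)
Line 5: ['warm', 'end', 'sky'] (min_width=12, slack=2)
Line 6: ['memory', 'dust'] (min_width=11, slack=3)
Line 7: ['data', 'why'] (min_width=8, slack=6)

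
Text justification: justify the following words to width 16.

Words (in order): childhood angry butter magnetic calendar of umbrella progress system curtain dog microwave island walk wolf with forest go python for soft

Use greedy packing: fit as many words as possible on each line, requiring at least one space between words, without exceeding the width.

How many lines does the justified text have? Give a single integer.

Line 1: ['childhood', 'angry'] (min_width=15, slack=1)
Line 2: ['butter', 'magnetic'] (min_width=15, slack=1)
Line 3: ['calendar', 'of'] (min_width=11, slack=5)
Line 4: ['umbrella'] (min_width=8, slack=8)
Line 5: ['progress', 'system'] (min_width=15, slack=1)
Line 6: ['curtain', 'dog'] (min_width=11, slack=5)
Line 7: ['microwave', 'island'] (min_width=16, slack=0)
Line 8: ['walk', 'wolf', 'with'] (min_width=14, slack=2)
Line 9: ['forest', 'go', 'python'] (min_width=16, slack=0)
Line 10: ['for', 'soft'] (min_width=8, slack=8)
Total lines: 10

Answer: 10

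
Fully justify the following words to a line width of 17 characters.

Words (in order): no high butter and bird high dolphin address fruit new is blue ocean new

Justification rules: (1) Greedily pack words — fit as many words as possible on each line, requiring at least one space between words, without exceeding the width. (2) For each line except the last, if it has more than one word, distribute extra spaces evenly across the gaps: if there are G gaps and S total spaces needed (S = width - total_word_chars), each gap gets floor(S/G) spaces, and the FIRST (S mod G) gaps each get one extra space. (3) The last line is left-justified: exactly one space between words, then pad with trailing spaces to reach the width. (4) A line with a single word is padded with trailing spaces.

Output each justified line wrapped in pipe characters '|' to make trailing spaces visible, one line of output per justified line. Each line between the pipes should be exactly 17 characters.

Answer: |no   high  butter|
|and   bird   high|
|dolphin   address|
|fruit new is blue|
|ocean new        |

Derivation:
Line 1: ['no', 'high', 'butter'] (min_width=14, slack=3)
Line 2: ['and', 'bird', 'high'] (min_width=13, slack=4)
Line 3: ['dolphin', 'address'] (min_width=15, slack=2)
Line 4: ['fruit', 'new', 'is', 'blue'] (min_width=17, slack=0)
Line 5: ['ocean', 'new'] (min_width=9, slack=8)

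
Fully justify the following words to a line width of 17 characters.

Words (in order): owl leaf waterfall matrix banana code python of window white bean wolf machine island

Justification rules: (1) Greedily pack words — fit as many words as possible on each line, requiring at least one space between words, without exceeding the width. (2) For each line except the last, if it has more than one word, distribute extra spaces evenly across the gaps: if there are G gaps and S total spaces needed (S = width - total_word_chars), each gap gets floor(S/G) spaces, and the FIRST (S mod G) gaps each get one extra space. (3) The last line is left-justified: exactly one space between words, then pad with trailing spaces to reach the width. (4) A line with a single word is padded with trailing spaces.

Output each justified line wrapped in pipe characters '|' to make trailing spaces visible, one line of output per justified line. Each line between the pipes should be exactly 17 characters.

Answer: |owl          leaf|
|waterfall  matrix|
|banana       code|
|python  of window|
|white  bean  wolf|
|machine island   |

Derivation:
Line 1: ['owl', 'leaf'] (min_width=8, slack=9)
Line 2: ['waterfall', 'matrix'] (min_width=16, slack=1)
Line 3: ['banana', 'code'] (min_width=11, slack=6)
Line 4: ['python', 'of', 'window'] (min_width=16, slack=1)
Line 5: ['white', 'bean', 'wolf'] (min_width=15, slack=2)
Line 6: ['machine', 'island'] (min_width=14, slack=3)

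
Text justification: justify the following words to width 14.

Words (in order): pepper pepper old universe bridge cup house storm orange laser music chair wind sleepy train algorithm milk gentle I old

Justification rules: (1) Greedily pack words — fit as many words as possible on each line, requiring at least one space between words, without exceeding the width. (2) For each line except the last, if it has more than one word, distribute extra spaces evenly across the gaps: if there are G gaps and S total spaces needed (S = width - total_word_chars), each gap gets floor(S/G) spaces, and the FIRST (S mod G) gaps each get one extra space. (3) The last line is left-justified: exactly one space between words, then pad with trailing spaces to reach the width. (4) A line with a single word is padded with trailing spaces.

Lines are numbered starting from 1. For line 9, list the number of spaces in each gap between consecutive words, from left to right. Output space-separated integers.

Answer: 1

Derivation:
Line 1: ['pepper', 'pepper'] (min_width=13, slack=1)
Line 2: ['old', 'universe'] (min_width=12, slack=2)
Line 3: ['bridge', 'cup'] (min_width=10, slack=4)
Line 4: ['house', 'storm'] (min_width=11, slack=3)
Line 5: ['orange', 'laser'] (min_width=12, slack=2)
Line 6: ['music', 'chair'] (min_width=11, slack=3)
Line 7: ['wind', 'sleepy'] (min_width=11, slack=3)
Line 8: ['train'] (min_width=5, slack=9)
Line 9: ['algorithm', 'milk'] (min_width=14, slack=0)
Line 10: ['gentle', 'I', 'old'] (min_width=12, slack=2)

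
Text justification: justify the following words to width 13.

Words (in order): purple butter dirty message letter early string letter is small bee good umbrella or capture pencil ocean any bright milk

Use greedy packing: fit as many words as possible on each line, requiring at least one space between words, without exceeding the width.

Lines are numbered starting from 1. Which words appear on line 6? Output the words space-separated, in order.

Answer: good umbrella

Derivation:
Line 1: ['purple', 'butter'] (min_width=13, slack=0)
Line 2: ['dirty', 'message'] (min_width=13, slack=0)
Line 3: ['letter', 'early'] (min_width=12, slack=1)
Line 4: ['string', 'letter'] (min_width=13, slack=0)
Line 5: ['is', 'small', 'bee'] (min_width=12, slack=1)
Line 6: ['good', 'umbrella'] (min_width=13, slack=0)
Line 7: ['or', 'capture'] (min_width=10, slack=3)
Line 8: ['pencil', 'ocean'] (min_width=12, slack=1)
Line 9: ['any', 'bright'] (min_width=10, slack=3)
Line 10: ['milk'] (min_width=4, slack=9)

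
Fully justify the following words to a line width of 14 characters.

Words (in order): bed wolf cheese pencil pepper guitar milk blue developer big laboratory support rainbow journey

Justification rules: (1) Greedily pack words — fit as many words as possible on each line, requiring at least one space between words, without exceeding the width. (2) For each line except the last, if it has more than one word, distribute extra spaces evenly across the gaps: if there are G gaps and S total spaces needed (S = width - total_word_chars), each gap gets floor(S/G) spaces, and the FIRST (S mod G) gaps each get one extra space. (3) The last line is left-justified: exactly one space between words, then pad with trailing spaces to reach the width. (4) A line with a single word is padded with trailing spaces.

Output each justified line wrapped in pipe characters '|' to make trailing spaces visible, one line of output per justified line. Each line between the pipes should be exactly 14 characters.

Line 1: ['bed', 'wolf'] (min_width=8, slack=6)
Line 2: ['cheese', 'pencil'] (min_width=13, slack=1)
Line 3: ['pepper', 'guitar'] (min_width=13, slack=1)
Line 4: ['milk', 'blue'] (min_width=9, slack=5)
Line 5: ['developer', 'big'] (min_width=13, slack=1)
Line 6: ['laboratory'] (min_width=10, slack=4)
Line 7: ['support'] (min_width=7, slack=7)
Line 8: ['rainbow'] (min_width=7, slack=7)
Line 9: ['journey'] (min_width=7, slack=7)

Answer: |bed       wolf|
|cheese  pencil|
|pepper  guitar|
|milk      blue|
|developer  big|
|laboratory    |
|support       |
|rainbow       |
|journey       |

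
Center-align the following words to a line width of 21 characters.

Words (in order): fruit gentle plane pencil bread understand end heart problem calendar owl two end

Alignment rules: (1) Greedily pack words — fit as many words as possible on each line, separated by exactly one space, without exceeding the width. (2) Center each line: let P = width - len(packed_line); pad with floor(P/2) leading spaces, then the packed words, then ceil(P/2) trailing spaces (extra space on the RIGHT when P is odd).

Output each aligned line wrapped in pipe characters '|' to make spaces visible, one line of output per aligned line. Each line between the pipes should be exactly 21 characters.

Line 1: ['fruit', 'gentle', 'plane'] (min_width=18, slack=3)
Line 2: ['pencil', 'bread'] (min_width=12, slack=9)
Line 3: ['understand', 'end', 'heart'] (min_width=20, slack=1)
Line 4: ['problem', 'calendar', 'owl'] (min_width=20, slack=1)
Line 5: ['two', 'end'] (min_width=7, slack=14)

Answer: | fruit gentle plane  |
|    pencil bread     |
|understand end heart |
|problem calendar owl |
|       two end       |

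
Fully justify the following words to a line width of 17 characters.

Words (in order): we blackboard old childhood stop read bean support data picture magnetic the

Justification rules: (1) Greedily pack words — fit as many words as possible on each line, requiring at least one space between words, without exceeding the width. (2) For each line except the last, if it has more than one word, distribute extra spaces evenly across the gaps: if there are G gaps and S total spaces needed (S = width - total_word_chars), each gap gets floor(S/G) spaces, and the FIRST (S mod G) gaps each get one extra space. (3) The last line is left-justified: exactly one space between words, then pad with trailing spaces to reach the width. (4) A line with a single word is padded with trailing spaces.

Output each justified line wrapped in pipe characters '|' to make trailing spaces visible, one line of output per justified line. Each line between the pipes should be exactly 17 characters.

Line 1: ['we', 'blackboard', 'old'] (min_width=17, slack=0)
Line 2: ['childhood', 'stop'] (min_width=14, slack=3)
Line 3: ['read', 'bean', 'support'] (min_width=17, slack=0)
Line 4: ['data', 'picture'] (min_width=12, slack=5)
Line 5: ['magnetic', 'the'] (min_width=12, slack=5)

Answer: |we blackboard old|
|childhood    stop|
|read bean support|
|data      picture|
|magnetic the     |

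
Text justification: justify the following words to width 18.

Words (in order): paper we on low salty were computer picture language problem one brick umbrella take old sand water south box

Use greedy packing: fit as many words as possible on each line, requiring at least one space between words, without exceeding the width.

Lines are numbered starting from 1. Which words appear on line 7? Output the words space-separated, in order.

Line 1: ['paper', 'we', 'on', 'low'] (min_width=15, slack=3)
Line 2: ['salty', 'were'] (min_width=10, slack=8)
Line 3: ['computer', 'picture'] (min_width=16, slack=2)
Line 4: ['language', 'problem'] (min_width=16, slack=2)
Line 5: ['one', 'brick', 'umbrella'] (min_width=18, slack=0)
Line 6: ['take', 'old', 'sand'] (min_width=13, slack=5)
Line 7: ['water', 'south', 'box'] (min_width=15, slack=3)

Answer: water south box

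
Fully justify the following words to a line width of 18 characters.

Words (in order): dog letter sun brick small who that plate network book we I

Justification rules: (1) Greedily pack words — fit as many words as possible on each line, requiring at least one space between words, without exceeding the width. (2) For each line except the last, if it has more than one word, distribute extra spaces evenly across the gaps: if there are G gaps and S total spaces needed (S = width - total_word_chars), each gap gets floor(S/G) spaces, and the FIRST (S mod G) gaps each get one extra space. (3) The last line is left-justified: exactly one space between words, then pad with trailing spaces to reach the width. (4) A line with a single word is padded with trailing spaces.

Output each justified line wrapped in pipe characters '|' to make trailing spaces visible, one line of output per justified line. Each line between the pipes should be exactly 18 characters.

Answer: |dog   letter   sun|
|brick   small  who|
|that plate network|
|book we I         |

Derivation:
Line 1: ['dog', 'letter', 'sun'] (min_width=14, slack=4)
Line 2: ['brick', 'small', 'who'] (min_width=15, slack=3)
Line 3: ['that', 'plate', 'network'] (min_width=18, slack=0)
Line 4: ['book', 'we', 'I'] (min_width=9, slack=9)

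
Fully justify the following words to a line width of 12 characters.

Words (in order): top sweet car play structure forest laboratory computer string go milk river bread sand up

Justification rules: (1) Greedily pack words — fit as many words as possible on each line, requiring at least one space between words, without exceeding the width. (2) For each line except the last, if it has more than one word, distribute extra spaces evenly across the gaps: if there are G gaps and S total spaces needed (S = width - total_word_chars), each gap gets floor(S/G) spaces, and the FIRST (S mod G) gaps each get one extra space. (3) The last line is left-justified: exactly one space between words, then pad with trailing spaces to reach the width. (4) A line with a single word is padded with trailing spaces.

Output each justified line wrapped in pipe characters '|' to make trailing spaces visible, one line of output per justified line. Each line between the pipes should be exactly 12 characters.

Answer: |top    sweet|
|car     play|
|structure   |
|forest      |
|laboratory  |
|computer    |
|string    go|
|milk   river|
|bread   sand|
|up          |

Derivation:
Line 1: ['top', 'sweet'] (min_width=9, slack=3)
Line 2: ['car', 'play'] (min_width=8, slack=4)
Line 3: ['structure'] (min_width=9, slack=3)
Line 4: ['forest'] (min_width=6, slack=6)
Line 5: ['laboratory'] (min_width=10, slack=2)
Line 6: ['computer'] (min_width=8, slack=4)
Line 7: ['string', 'go'] (min_width=9, slack=3)
Line 8: ['milk', 'river'] (min_width=10, slack=2)
Line 9: ['bread', 'sand'] (min_width=10, slack=2)
Line 10: ['up'] (min_width=2, slack=10)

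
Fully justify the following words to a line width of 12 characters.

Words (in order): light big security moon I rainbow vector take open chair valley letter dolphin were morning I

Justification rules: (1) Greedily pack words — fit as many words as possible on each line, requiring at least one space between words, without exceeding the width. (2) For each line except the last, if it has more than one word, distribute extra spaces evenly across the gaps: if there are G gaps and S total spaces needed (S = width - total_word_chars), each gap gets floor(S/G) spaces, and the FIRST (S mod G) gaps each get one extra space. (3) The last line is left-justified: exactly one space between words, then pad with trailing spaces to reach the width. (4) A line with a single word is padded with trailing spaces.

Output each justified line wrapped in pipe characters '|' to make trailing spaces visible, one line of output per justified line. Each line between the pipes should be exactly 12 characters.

Line 1: ['light', 'big'] (min_width=9, slack=3)
Line 2: ['security'] (min_width=8, slack=4)
Line 3: ['moon', 'I'] (min_width=6, slack=6)
Line 4: ['rainbow'] (min_width=7, slack=5)
Line 5: ['vector', 'take'] (min_width=11, slack=1)
Line 6: ['open', 'chair'] (min_width=10, slack=2)
Line 7: ['valley'] (min_width=6, slack=6)
Line 8: ['letter'] (min_width=6, slack=6)
Line 9: ['dolphin', 'were'] (min_width=12, slack=0)
Line 10: ['morning', 'I'] (min_width=9, slack=3)

Answer: |light    big|
|security    |
|moon       I|
|rainbow     |
|vector  take|
|open   chair|
|valley      |
|letter      |
|dolphin were|
|morning I   |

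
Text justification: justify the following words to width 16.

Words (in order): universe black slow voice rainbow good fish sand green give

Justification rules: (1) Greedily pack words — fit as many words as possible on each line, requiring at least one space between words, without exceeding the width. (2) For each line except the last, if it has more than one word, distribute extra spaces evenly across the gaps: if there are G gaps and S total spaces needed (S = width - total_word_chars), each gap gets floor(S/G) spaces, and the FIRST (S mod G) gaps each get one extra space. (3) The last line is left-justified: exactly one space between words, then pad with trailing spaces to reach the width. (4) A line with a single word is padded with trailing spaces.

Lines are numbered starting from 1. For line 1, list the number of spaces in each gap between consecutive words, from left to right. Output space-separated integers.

Line 1: ['universe', 'black'] (min_width=14, slack=2)
Line 2: ['slow', 'voice'] (min_width=10, slack=6)
Line 3: ['rainbow', 'good'] (min_width=12, slack=4)
Line 4: ['fish', 'sand', 'green'] (min_width=15, slack=1)
Line 5: ['give'] (min_width=4, slack=12)

Answer: 3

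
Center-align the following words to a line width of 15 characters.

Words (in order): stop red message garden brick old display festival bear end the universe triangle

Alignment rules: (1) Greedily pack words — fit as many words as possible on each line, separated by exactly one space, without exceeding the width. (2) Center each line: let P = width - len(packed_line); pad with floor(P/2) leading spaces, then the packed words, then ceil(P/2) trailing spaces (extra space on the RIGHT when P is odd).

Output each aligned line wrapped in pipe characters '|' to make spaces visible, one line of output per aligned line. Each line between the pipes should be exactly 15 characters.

Answer: |   stop red    |
|message garden |
|   brick old   |
|    display    |
| festival bear |
|    end the    |
|   universe    |
|   triangle    |

Derivation:
Line 1: ['stop', 'red'] (min_width=8, slack=7)
Line 2: ['message', 'garden'] (min_width=14, slack=1)
Line 3: ['brick', 'old'] (min_width=9, slack=6)
Line 4: ['display'] (min_width=7, slack=8)
Line 5: ['festival', 'bear'] (min_width=13, slack=2)
Line 6: ['end', 'the'] (min_width=7, slack=8)
Line 7: ['universe'] (min_width=8, slack=7)
Line 8: ['triangle'] (min_width=8, slack=7)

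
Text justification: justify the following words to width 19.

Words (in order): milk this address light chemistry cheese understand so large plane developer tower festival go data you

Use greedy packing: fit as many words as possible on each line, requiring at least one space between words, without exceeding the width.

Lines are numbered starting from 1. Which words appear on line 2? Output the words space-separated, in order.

Line 1: ['milk', 'this', 'address'] (min_width=17, slack=2)
Line 2: ['light', 'chemistry'] (min_width=15, slack=4)
Line 3: ['cheese', 'understand'] (min_width=17, slack=2)
Line 4: ['so', 'large', 'plane'] (min_width=14, slack=5)
Line 5: ['developer', 'tower'] (min_width=15, slack=4)
Line 6: ['festival', 'go', 'data'] (min_width=16, slack=3)
Line 7: ['you'] (min_width=3, slack=16)

Answer: light chemistry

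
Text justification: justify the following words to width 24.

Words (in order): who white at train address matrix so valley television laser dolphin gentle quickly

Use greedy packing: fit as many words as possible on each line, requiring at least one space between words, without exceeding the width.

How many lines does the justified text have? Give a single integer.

Line 1: ['who', 'white', 'at', 'train'] (min_width=18, slack=6)
Line 2: ['address', 'matrix', 'so', 'valley'] (min_width=24, slack=0)
Line 3: ['television', 'laser', 'dolphin'] (min_width=24, slack=0)
Line 4: ['gentle', 'quickly'] (min_width=14, slack=10)
Total lines: 4

Answer: 4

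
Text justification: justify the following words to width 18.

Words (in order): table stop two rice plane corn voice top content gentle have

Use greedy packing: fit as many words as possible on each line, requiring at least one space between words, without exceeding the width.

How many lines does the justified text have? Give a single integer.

Answer: 4

Derivation:
Line 1: ['table', 'stop', 'two'] (min_width=14, slack=4)
Line 2: ['rice', 'plane', 'corn'] (min_width=15, slack=3)
Line 3: ['voice', 'top', 'content'] (min_width=17, slack=1)
Line 4: ['gentle', 'have'] (min_width=11, slack=7)
Total lines: 4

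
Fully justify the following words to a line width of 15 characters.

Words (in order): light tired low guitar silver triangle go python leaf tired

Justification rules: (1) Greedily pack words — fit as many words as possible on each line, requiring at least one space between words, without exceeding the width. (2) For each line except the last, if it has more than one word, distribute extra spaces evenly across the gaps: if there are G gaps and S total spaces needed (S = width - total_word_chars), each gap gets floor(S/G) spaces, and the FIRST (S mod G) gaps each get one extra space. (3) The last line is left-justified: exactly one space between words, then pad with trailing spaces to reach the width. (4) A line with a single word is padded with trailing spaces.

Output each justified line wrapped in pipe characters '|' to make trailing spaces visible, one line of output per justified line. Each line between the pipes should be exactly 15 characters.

Line 1: ['light', 'tired', 'low'] (min_width=15, slack=0)
Line 2: ['guitar', 'silver'] (min_width=13, slack=2)
Line 3: ['triangle', 'go'] (min_width=11, slack=4)
Line 4: ['python', 'leaf'] (min_width=11, slack=4)
Line 5: ['tired'] (min_width=5, slack=10)

Answer: |light tired low|
|guitar   silver|
|triangle     go|
|python     leaf|
|tired          |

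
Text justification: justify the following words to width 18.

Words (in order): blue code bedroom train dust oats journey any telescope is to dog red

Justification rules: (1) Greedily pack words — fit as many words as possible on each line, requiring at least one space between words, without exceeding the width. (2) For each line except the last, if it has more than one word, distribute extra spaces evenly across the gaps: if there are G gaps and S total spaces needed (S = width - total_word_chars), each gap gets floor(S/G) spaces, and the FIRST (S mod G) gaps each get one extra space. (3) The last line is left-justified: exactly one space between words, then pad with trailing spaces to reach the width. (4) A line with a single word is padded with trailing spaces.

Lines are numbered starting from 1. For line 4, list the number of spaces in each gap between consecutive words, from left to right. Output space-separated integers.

Line 1: ['blue', 'code', 'bedroom'] (min_width=17, slack=1)
Line 2: ['train', 'dust', 'oats'] (min_width=15, slack=3)
Line 3: ['journey', 'any'] (min_width=11, slack=7)
Line 4: ['telescope', 'is', 'to'] (min_width=15, slack=3)
Line 5: ['dog', 'red'] (min_width=7, slack=11)

Answer: 3 2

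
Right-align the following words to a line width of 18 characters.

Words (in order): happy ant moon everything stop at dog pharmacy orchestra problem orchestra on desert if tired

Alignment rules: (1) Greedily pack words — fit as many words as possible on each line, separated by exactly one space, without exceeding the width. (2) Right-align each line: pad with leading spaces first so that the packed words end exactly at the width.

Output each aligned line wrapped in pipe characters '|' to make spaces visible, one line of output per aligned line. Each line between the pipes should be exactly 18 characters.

Answer: |    happy ant moon|
|everything stop at|
|      dog pharmacy|
| orchestra problem|
|      orchestra on|
|   desert if tired|

Derivation:
Line 1: ['happy', 'ant', 'moon'] (min_width=14, slack=4)
Line 2: ['everything', 'stop', 'at'] (min_width=18, slack=0)
Line 3: ['dog', 'pharmacy'] (min_width=12, slack=6)
Line 4: ['orchestra', 'problem'] (min_width=17, slack=1)
Line 5: ['orchestra', 'on'] (min_width=12, slack=6)
Line 6: ['desert', 'if', 'tired'] (min_width=15, slack=3)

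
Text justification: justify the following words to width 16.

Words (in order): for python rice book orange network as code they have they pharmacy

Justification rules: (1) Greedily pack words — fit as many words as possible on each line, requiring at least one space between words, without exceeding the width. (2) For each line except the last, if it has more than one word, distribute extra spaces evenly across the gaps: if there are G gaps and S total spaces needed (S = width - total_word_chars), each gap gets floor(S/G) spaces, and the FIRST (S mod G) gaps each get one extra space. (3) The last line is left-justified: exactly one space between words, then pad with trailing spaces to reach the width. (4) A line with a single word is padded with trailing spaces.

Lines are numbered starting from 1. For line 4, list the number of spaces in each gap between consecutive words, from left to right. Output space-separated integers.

Line 1: ['for', 'python', 'rice'] (min_width=15, slack=1)
Line 2: ['book', 'orange'] (min_width=11, slack=5)
Line 3: ['network', 'as', 'code'] (min_width=15, slack=1)
Line 4: ['they', 'have', 'they'] (min_width=14, slack=2)
Line 5: ['pharmacy'] (min_width=8, slack=8)

Answer: 2 2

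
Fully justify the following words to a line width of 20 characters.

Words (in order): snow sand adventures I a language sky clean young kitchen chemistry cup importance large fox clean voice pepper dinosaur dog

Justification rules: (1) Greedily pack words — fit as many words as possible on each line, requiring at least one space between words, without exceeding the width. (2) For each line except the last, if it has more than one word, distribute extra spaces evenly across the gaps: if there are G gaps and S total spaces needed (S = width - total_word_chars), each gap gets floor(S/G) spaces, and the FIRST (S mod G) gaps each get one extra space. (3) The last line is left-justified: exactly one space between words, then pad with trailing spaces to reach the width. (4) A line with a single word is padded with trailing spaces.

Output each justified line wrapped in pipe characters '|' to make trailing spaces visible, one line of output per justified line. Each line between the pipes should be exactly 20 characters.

Line 1: ['snow', 'sand', 'adventures'] (min_width=20, slack=0)
Line 2: ['I', 'a', 'language', 'sky'] (min_width=16, slack=4)
Line 3: ['clean', 'young', 'kitchen'] (min_width=19, slack=1)
Line 4: ['chemistry', 'cup'] (min_width=13, slack=7)
Line 5: ['importance', 'large', 'fox'] (min_width=20, slack=0)
Line 6: ['clean', 'voice', 'pepper'] (min_width=18, slack=2)
Line 7: ['dinosaur', 'dog'] (min_width=12, slack=8)

Answer: |snow sand adventures|
|I   a  language  sky|
|clean  young kitchen|
|chemistry        cup|
|importance large fox|
|clean  voice  pepper|
|dinosaur dog        |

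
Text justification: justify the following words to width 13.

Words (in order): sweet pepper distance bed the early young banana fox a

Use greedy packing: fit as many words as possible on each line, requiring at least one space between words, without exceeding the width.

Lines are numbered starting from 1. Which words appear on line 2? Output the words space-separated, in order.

Answer: distance bed

Derivation:
Line 1: ['sweet', 'pepper'] (min_width=12, slack=1)
Line 2: ['distance', 'bed'] (min_width=12, slack=1)
Line 3: ['the', 'early'] (min_width=9, slack=4)
Line 4: ['young', 'banana'] (min_width=12, slack=1)
Line 5: ['fox', 'a'] (min_width=5, slack=8)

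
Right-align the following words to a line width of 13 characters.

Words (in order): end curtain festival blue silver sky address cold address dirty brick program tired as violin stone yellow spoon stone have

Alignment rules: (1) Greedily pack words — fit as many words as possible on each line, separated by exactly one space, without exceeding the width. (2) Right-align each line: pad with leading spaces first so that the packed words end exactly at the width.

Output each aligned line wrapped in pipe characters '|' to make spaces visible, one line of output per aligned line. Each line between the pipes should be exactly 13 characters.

Line 1: ['end', 'curtain'] (min_width=11, slack=2)
Line 2: ['festival', 'blue'] (min_width=13, slack=0)
Line 3: ['silver', 'sky'] (min_width=10, slack=3)
Line 4: ['address', 'cold'] (min_width=12, slack=1)
Line 5: ['address', 'dirty'] (min_width=13, slack=0)
Line 6: ['brick', 'program'] (min_width=13, slack=0)
Line 7: ['tired', 'as'] (min_width=8, slack=5)
Line 8: ['violin', 'stone'] (min_width=12, slack=1)
Line 9: ['yellow', 'spoon'] (min_width=12, slack=1)
Line 10: ['stone', 'have'] (min_width=10, slack=3)

Answer: |  end curtain|
|festival blue|
|   silver sky|
| address cold|
|address dirty|
|brick program|
|     tired as|
| violin stone|
| yellow spoon|
|   stone have|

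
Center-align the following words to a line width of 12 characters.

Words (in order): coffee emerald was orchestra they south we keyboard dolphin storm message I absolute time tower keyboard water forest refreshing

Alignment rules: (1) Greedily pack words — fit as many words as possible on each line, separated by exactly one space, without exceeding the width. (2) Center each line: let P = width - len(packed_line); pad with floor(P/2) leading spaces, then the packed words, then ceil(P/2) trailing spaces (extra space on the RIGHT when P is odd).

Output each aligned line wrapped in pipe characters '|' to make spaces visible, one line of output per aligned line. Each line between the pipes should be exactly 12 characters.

Answer: |   coffee   |
|emerald was |
| orchestra  |
| they south |
|we keyboard |
|  dolphin   |
|   storm    |
| message I  |
|  absolute  |
| time tower |
|  keyboard  |
|water forest|
| refreshing |

Derivation:
Line 1: ['coffee'] (min_width=6, slack=6)
Line 2: ['emerald', 'was'] (min_width=11, slack=1)
Line 3: ['orchestra'] (min_width=9, slack=3)
Line 4: ['they', 'south'] (min_width=10, slack=2)
Line 5: ['we', 'keyboard'] (min_width=11, slack=1)
Line 6: ['dolphin'] (min_width=7, slack=5)
Line 7: ['storm'] (min_width=5, slack=7)
Line 8: ['message', 'I'] (min_width=9, slack=3)
Line 9: ['absolute'] (min_width=8, slack=4)
Line 10: ['time', 'tower'] (min_width=10, slack=2)
Line 11: ['keyboard'] (min_width=8, slack=4)
Line 12: ['water', 'forest'] (min_width=12, slack=0)
Line 13: ['refreshing'] (min_width=10, slack=2)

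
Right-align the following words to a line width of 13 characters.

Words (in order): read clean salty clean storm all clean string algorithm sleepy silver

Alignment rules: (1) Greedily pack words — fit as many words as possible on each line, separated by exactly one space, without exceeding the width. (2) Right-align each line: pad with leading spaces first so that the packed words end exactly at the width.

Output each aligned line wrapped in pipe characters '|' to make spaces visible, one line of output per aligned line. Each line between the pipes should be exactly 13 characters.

Answer: |   read clean|
|  salty clean|
|    storm all|
| clean string|
|    algorithm|
|sleepy silver|

Derivation:
Line 1: ['read', 'clean'] (min_width=10, slack=3)
Line 2: ['salty', 'clean'] (min_width=11, slack=2)
Line 3: ['storm', 'all'] (min_width=9, slack=4)
Line 4: ['clean', 'string'] (min_width=12, slack=1)
Line 5: ['algorithm'] (min_width=9, slack=4)
Line 6: ['sleepy', 'silver'] (min_width=13, slack=0)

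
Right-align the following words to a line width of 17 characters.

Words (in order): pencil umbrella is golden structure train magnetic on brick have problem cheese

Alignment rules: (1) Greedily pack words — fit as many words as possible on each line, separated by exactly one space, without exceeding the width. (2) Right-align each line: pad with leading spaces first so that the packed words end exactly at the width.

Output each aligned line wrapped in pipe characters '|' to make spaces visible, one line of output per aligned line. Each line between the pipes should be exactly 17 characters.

Line 1: ['pencil', 'umbrella'] (min_width=15, slack=2)
Line 2: ['is', 'golden'] (min_width=9, slack=8)
Line 3: ['structure', 'train'] (min_width=15, slack=2)
Line 4: ['magnetic', 'on', 'brick'] (min_width=17, slack=0)
Line 5: ['have', 'problem'] (min_width=12, slack=5)
Line 6: ['cheese'] (min_width=6, slack=11)

Answer: |  pencil umbrella|
|        is golden|
|  structure train|
|magnetic on brick|
|     have problem|
|           cheese|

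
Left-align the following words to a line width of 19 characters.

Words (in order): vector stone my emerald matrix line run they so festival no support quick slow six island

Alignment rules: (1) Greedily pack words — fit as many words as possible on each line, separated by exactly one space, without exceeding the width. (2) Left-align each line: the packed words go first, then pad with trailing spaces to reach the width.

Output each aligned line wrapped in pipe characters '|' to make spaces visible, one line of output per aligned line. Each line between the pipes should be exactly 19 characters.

Answer: |vector stone my    |
|emerald matrix line|
|run they so        |
|festival no support|
|quick slow six     |
|island             |

Derivation:
Line 1: ['vector', 'stone', 'my'] (min_width=15, slack=4)
Line 2: ['emerald', 'matrix', 'line'] (min_width=19, slack=0)
Line 3: ['run', 'they', 'so'] (min_width=11, slack=8)
Line 4: ['festival', 'no', 'support'] (min_width=19, slack=0)
Line 5: ['quick', 'slow', 'six'] (min_width=14, slack=5)
Line 6: ['island'] (min_width=6, slack=13)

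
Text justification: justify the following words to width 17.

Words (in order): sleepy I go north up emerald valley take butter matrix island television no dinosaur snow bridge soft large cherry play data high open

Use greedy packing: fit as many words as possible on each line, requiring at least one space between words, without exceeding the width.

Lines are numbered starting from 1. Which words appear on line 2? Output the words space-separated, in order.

Line 1: ['sleepy', 'I', 'go', 'north'] (min_width=17, slack=0)
Line 2: ['up', 'emerald', 'valley'] (min_width=17, slack=0)
Line 3: ['take', 'butter'] (min_width=11, slack=6)
Line 4: ['matrix', 'island'] (min_width=13, slack=4)
Line 5: ['television', 'no'] (min_width=13, slack=4)
Line 6: ['dinosaur', 'snow'] (min_width=13, slack=4)
Line 7: ['bridge', 'soft', 'large'] (min_width=17, slack=0)
Line 8: ['cherry', 'play', 'data'] (min_width=16, slack=1)
Line 9: ['high', 'open'] (min_width=9, slack=8)

Answer: up emerald valley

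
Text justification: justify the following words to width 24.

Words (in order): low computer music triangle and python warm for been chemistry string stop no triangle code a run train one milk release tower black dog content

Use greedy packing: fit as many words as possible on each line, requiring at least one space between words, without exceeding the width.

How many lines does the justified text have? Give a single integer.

Answer: 7

Derivation:
Line 1: ['low', 'computer', 'music'] (min_width=18, slack=6)
Line 2: ['triangle', 'and', 'python', 'warm'] (min_width=24, slack=0)
Line 3: ['for', 'been', 'chemistry'] (min_width=18, slack=6)
Line 4: ['string', 'stop', 'no', 'triangle'] (min_width=23, slack=1)
Line 5: ['code', 'a', 'run', 'train', 'one'] (min_width=20, slack=4)
Line 6: ['milk', 'release', 'tower', 'black'] (min_width=24, slack=0)
Line 7: ['dog', 'content'] (min_width=11, slack=13)
Total lines: 7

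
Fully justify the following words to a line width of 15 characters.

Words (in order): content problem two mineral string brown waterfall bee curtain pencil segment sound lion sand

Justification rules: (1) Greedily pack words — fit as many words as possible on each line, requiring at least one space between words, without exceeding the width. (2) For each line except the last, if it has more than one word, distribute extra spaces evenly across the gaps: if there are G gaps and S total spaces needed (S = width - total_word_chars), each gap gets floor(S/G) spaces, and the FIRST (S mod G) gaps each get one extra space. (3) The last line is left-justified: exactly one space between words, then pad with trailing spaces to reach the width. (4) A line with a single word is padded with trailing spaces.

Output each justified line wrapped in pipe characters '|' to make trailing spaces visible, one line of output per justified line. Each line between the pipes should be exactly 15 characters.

Answer: |content problem|
|two     mineral|
|string    brown|
|waterfall   bee|
|curtain  pencil|
|segment   sound|
|lion sand      |

Derivation:
Line 1: ['content', 'problem'] (min_width=15, slack=0)
Line 2: ['two', 'mineral'] (min_width=11, slack=4)
Line 3: ['string', 'brown'] (min_width=12, slack=3)
Line 4: ['waterfall', 'bee'] (min_width=13, slack=2)
Line 5: ['curtain', 'pencil'] (min_width=14, slack=1)
Line 6: ['segment', 'sound'] (min_width=13, slack=2)
Line 7: ['lion', 'sand'] (min_width=9, slack=6)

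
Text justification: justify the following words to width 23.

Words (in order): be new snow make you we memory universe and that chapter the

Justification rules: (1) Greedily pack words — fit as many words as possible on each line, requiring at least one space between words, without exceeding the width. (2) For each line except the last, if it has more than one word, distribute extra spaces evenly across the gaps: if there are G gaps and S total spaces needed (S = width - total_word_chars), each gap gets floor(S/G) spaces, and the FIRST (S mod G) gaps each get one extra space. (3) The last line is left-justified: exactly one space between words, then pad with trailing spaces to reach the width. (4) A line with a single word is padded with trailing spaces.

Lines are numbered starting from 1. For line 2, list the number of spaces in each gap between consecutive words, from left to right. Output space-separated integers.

Answer: 3 3

Derivation:
Line 1: ['be', 'new', 'snow', 'make', 'you', 'we'] (min_width=23, slack=0)
Line 2: ['memory', 'universe', 'and'] (min_width=19, slack=4)
Line 3: ['that', 'chapter', 'the'] (min_width=16, slack=7)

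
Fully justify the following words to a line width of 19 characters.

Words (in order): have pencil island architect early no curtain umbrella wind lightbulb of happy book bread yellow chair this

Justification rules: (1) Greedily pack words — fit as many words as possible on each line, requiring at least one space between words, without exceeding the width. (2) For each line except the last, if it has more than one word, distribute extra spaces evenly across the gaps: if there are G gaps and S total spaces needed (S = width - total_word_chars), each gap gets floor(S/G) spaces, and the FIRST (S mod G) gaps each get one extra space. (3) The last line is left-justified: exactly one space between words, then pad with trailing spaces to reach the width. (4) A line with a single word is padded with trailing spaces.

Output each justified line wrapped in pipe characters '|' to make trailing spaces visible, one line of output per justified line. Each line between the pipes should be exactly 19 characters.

Line 1: ['have', 'pencil', 'island'] (min_width=18, slack=1)
Line 2: ['architect', 'early', 'no'] (min_width=18, slack=1)
Line 3: ['curtain', 'umbrella'] (min_width=16, slack=3)
Line 4: ['wind', 'lightbulb', 'of'] (min_width=17, slack=2)
Line 5: ['happy', 'book', 'bread'] (min_width=16, slack=3)
Line 6: ['yellow', 'chair', 'this'] (min_width=17, slack=2)

Answer: |have  pencil island|
|architect  early no|
|curtain    umbrella|
|wind  lightbulb  of|
|happy   book  bread|
|yellow chair this  |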